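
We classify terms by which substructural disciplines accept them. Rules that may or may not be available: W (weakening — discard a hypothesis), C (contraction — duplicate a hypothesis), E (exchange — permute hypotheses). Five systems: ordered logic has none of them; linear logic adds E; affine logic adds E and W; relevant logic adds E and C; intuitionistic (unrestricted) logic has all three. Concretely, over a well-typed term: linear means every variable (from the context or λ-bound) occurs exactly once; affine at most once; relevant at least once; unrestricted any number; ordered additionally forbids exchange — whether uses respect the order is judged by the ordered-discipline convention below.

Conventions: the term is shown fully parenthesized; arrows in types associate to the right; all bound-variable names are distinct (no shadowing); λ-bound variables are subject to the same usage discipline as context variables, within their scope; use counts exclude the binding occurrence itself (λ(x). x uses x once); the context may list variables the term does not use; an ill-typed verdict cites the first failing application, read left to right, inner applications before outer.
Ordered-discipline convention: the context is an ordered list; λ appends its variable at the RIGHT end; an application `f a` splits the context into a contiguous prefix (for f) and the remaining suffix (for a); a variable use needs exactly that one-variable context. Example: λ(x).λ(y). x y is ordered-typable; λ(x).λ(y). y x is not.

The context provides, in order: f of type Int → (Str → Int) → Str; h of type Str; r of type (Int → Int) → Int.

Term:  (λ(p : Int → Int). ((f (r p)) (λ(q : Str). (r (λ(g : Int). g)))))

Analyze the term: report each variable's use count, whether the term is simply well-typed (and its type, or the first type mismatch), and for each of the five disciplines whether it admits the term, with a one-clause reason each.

usage: f: 1; h: 0; r: 2; p [bound]: 1; q [bound]: 0; g [bound]: 1
use order (left to right): f, r, p, r, g
typing: the term checks, with type (Int → Int) → Str
ordered: ✗ — uses contraction: r ×2; h, q left unused
linear: ✗ — uses contraction: r ×2; h, q left unused
affine: ✗ — uses contraction: r ×2
relevant: ✗ — h, q left unused
unrestricted: ✓ — typability at (Int → Int) → Str is all that's needed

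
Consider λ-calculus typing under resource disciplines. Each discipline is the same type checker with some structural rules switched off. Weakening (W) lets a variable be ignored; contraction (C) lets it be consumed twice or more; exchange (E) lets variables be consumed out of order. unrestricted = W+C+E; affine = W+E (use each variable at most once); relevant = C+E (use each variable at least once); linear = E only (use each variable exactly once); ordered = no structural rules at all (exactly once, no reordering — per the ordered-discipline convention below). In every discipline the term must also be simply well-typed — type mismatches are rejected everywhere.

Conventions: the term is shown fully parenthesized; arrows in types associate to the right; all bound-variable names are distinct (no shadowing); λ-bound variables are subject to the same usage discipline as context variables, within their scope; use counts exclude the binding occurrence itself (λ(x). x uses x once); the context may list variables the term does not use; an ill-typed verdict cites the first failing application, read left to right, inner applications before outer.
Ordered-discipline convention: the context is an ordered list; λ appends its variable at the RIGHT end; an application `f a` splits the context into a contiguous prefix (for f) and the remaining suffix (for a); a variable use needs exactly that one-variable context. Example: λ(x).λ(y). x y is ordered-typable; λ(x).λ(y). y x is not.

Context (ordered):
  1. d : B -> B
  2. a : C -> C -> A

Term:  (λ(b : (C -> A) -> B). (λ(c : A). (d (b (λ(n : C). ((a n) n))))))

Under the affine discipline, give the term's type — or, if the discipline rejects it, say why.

not well-typed under affine — needs contraction — n ×2
variable uses: d=1; a=1; b (λ-bound)=1; c (λ-bound)=0; n (λ-bound)=2
use order (left to right): d, b, a, n, n
typing: the term checks, with type ((C -> A) -> B) -> A -> B
per-discipline verdicts: ordered ✗ | linear ✗ | affine ✗ | relevant ✗ | unrestricted ✓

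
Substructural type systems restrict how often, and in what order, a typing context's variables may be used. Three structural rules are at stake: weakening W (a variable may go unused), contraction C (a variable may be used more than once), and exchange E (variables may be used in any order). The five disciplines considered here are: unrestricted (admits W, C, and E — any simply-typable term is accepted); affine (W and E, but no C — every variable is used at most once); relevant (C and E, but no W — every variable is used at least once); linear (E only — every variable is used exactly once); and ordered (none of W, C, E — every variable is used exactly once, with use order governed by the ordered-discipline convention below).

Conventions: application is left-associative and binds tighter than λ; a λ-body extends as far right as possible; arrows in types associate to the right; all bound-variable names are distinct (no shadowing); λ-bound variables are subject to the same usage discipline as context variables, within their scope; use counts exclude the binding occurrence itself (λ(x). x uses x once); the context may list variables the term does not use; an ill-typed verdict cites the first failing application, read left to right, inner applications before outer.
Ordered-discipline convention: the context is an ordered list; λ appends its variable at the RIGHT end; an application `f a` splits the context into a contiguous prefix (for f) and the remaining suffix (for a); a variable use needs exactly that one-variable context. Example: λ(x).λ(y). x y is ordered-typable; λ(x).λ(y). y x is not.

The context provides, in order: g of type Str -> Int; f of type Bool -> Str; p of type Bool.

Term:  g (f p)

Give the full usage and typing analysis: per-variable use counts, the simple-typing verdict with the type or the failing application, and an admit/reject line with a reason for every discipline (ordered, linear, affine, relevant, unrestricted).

use counts: g ×1, f ×1, p ×1
order of uses: g, f, p
typing: ✓ — Int
ordered: ✓, one use each (g, f, p); ordered split holds
linear: ✓, exactly-once usage across g, f, p
affine: ✓, g, f, p: no repeats, contraction unneeded
relevant: ✓, every one of g, f, p appears
unrestricted: ✓, type-checks (Int) and nothing is barred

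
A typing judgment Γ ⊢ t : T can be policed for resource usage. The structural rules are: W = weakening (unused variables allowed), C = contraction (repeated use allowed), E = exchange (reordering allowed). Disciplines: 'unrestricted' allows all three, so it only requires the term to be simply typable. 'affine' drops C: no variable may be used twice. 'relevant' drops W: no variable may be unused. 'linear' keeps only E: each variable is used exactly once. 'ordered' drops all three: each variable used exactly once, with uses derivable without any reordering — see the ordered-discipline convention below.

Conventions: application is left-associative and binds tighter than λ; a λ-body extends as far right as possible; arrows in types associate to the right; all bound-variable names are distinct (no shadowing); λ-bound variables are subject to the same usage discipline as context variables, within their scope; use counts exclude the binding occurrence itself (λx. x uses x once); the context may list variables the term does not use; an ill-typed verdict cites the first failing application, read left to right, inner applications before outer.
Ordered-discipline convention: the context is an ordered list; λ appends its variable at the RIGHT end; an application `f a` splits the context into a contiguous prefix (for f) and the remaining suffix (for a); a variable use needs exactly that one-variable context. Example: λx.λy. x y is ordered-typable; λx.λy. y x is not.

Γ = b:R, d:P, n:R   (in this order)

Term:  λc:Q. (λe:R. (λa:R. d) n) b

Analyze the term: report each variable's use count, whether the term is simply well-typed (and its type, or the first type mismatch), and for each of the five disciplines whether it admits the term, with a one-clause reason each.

usage: b: 1×; d: 1×; n: 1×; c (bound): 0×; e (bound): 0×; a (bound): 0×
uses in reading order: d, n, b
typing: the term checks, with type Q -> P
ordered: ✗, unused: c, e, a — weakening required
linear: ✗, unused: c, e, a — weakening required
affine: ✓, no duplicate uses among b, d, n, c, e, a
relevant: ✗, unused: c, e, a — weakening required
unrestricted: ✓, typability at Q -> P is all that's needed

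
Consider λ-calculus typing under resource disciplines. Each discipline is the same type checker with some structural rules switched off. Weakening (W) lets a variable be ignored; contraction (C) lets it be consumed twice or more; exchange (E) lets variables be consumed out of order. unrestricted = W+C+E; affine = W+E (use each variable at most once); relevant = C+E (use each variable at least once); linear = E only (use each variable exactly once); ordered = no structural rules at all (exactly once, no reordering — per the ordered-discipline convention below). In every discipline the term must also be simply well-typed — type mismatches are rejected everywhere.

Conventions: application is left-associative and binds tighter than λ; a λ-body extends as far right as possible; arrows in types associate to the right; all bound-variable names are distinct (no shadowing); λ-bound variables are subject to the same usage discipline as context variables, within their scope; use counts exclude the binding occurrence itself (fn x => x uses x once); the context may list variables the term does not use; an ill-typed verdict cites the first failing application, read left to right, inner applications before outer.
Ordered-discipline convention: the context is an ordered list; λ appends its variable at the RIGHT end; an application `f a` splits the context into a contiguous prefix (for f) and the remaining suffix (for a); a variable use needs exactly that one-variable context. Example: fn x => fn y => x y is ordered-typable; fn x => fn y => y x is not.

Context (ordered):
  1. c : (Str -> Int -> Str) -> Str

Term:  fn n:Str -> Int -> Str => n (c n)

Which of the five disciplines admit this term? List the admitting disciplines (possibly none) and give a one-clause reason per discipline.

accepted by: relevant, unrestricted
use counts: c ×1; n (bound) ×2
left-to-right use order: n, c, n
typing: well-typed at (Str -> Int -> Str) -> Int -> Str
ordered: ✗, n ×2 used more than once (contraction)
linear: ✗, n ×2 used more than once (contraction)
affine: ✗, n ×2 used more than once (contraction)
relevant: ✓, every one of c, n appears
unrestricted: ✓, well-typed at (Str -> Int -> Str) -> Int -> Str; no restrictions here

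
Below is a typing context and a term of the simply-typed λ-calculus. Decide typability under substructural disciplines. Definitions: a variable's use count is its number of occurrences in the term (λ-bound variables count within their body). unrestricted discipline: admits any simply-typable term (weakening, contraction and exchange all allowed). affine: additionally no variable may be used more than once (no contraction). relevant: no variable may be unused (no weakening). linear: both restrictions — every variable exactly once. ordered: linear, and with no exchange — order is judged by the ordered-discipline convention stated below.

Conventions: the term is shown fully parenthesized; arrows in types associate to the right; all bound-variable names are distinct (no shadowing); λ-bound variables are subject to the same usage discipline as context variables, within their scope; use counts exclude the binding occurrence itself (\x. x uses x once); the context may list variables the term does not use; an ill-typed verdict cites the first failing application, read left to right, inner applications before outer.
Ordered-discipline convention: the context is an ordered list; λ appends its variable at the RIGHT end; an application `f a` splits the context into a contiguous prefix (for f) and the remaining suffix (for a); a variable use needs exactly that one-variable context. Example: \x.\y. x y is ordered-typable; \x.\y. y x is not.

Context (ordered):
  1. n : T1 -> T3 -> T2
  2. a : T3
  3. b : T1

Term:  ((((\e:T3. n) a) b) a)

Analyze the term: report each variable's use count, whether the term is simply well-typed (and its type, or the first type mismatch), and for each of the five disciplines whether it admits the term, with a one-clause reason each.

counts: n ×1, a ×2, b ×1, e (λ-bound) ×0
use order (left to right): n, a, b, a
typing: well-typed at T2
ordered ✗ (repeated use of a ×2; e never used (weakening))
linear ✗ (repeated use of a ×2; e never used (weakening))
affine ✗ (repeated use of a ×2)
relevant ✗ (e never used (weakening))
unrestricted ✓ (simply typable at T2; W, C, E all held)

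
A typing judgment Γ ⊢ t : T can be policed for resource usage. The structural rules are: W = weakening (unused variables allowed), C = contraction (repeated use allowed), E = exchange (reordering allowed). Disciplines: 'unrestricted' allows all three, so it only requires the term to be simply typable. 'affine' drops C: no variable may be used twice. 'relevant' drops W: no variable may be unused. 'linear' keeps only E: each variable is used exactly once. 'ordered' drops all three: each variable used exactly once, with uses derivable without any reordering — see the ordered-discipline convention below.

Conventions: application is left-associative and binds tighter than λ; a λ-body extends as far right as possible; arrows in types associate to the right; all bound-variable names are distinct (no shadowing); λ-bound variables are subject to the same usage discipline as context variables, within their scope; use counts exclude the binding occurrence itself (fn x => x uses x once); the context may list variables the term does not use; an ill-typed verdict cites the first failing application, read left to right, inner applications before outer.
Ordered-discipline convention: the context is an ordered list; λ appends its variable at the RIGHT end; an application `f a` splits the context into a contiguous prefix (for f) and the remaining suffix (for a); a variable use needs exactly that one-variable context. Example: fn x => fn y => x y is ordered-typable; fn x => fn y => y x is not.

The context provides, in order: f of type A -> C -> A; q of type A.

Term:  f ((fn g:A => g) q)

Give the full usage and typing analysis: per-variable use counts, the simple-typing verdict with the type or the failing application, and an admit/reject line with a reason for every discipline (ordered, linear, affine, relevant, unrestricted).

use counts: f: 1×, q: 1×, g [bound]: 1×
use order (left to right): f, g, q
typing: the term checks, with type C -> A
ordered ✓ (one use each (f, q, g); ordered split holds)
linear ✓ (each of f, q, g used exactly once)
affine ✓ (at most one use each (f, q, g))
relevant ✓ (f, q, g: all used, weakening unneeded)
unrestricted ✓ (type-checks (C -> A) and nothing is barred)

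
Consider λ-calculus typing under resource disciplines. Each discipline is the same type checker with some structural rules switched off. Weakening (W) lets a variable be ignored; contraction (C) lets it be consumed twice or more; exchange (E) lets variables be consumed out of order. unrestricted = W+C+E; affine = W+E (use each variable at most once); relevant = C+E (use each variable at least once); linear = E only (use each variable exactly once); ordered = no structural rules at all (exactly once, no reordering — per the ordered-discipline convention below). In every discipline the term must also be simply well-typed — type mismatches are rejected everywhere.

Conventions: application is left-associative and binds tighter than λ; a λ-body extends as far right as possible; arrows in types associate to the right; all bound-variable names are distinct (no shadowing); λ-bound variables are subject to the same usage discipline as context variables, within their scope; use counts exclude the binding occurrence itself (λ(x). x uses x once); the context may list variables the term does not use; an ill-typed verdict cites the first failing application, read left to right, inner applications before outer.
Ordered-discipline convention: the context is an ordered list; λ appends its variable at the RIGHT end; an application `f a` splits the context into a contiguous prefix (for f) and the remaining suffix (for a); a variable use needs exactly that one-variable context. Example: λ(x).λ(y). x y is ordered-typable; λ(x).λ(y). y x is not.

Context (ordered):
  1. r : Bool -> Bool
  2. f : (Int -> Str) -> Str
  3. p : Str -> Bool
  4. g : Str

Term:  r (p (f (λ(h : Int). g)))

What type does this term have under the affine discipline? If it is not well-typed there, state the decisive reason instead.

term : Bool
usage: r=1; f=1; p=1; g=1; h (bound)=0
left-to-right use order: r, p, f, g
typing: well-typed — term : Bool
across the five disciplines: ordered ✗ | linear ✗ | affine ✓ | relevant ✗ | unrestricted ✓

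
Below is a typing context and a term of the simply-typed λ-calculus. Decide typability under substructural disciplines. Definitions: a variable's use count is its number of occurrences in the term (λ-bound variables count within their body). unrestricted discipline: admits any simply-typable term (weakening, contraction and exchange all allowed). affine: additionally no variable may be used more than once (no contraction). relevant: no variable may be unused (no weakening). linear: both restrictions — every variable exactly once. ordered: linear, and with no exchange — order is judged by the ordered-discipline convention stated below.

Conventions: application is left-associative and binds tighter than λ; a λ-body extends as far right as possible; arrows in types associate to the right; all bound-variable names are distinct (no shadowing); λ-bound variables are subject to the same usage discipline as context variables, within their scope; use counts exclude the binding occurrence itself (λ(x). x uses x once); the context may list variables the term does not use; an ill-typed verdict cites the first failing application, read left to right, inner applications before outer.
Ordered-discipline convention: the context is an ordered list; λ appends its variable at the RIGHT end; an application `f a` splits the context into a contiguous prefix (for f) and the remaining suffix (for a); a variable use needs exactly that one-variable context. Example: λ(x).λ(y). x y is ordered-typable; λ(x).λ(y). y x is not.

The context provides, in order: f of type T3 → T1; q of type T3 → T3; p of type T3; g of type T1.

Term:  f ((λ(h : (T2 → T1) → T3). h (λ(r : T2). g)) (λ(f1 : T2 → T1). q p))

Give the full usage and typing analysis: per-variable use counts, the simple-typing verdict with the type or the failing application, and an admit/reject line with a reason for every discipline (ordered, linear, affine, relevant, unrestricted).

counts: f: 1, q: 1, p: 1, g: 1, h (λ-bound): 1, r (λ-bound): 0, f1 (λ-bound): 0
use order (left to right): f, h, g, q, p
typing: well-typed — term : T1
ordered: ✗, unused: r, f1 — weakening required
linear: ✗, unused: r, f1 — weakening required
affine: ✓, no duplicate uses among f, q, p, g, h, r, f1
relevant: ✗, unused: r, f1 — weakening required
unrestricted: ✓, type-checks (T1) and nothing is barred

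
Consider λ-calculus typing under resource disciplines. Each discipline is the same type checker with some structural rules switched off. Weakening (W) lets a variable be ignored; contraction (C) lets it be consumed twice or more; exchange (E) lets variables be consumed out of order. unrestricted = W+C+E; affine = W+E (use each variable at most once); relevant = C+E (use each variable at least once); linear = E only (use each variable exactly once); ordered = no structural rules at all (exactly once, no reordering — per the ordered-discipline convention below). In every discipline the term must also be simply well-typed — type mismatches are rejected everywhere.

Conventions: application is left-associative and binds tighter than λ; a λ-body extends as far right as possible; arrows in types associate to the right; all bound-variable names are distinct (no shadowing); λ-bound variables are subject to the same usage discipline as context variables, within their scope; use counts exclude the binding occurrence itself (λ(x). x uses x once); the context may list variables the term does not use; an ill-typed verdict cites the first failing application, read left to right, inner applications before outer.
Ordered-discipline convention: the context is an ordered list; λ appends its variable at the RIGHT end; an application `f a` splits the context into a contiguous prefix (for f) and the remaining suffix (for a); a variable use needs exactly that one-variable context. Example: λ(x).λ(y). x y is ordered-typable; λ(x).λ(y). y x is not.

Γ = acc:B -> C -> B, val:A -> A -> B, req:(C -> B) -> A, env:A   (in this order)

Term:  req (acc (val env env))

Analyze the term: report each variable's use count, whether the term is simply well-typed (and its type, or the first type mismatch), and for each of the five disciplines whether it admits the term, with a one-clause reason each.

counts: acc=1, val=1, req=1, env=2
use order (left to right): req, acc, val, env, env
typing: well-typed at A
ordered ✗ (uses contraction: env ×2)
linear ✗ (uses contraction: env ×2)
affine ✗ (uses contraction: env ×2)
relevant ✓ (at least one use each (acc, val, req, env))
unrestricted ✓ (type-checks (A) and nothing is barred)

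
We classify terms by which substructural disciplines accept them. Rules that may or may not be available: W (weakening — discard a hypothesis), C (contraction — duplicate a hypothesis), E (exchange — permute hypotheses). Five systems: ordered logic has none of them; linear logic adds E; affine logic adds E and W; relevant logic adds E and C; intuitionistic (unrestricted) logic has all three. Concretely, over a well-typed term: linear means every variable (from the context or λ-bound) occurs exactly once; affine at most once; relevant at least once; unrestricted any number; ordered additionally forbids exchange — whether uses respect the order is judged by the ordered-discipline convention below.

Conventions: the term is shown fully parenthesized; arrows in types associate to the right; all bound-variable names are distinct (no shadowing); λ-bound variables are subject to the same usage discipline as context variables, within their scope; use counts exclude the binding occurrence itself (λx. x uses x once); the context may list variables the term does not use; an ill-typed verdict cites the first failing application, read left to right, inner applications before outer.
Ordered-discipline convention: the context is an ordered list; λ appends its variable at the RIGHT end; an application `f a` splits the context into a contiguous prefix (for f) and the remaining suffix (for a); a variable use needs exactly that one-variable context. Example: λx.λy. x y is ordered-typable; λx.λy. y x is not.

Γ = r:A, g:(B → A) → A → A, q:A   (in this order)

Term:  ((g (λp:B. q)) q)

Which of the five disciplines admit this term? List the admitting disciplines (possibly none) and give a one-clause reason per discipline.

admitting disciplines: unrestricted
usage: r: 0×, g: 1×, q: 2×, p (bound): 0×
order of uses: g, q, q
typing: well-typed — term : A
ordered ✗ (needs contraction — q ×2; r, p left unused)
linear ✗ (needs contraction — q ×2; r, p left unused)
affine ✗ (needs contraction — q ×2)
relevant ✗ (r, p left unused)
unrestricted ✓ (typability at A is all that's needed)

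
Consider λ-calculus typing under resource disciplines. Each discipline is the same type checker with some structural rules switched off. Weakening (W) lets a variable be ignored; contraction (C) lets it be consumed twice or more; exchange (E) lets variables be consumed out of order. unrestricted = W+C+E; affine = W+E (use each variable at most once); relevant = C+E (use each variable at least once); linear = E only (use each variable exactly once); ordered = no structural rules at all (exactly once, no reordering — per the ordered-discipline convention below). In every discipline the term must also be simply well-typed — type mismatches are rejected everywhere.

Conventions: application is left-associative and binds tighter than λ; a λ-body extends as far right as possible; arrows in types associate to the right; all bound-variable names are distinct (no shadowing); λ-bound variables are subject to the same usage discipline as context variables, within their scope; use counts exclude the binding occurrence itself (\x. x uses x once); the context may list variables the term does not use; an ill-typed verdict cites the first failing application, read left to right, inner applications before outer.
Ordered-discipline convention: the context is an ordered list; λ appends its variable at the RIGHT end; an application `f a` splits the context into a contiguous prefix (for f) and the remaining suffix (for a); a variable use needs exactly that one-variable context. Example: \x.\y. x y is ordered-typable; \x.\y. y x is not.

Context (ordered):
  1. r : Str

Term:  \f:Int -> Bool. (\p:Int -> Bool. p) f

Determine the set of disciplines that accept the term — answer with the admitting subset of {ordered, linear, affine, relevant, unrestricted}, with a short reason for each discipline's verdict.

admitting disciplines: affine, unrestricted
use counts: r: 0, f [bound]: 1, p [bound]: 1
order of uses: p, f
typing: well-typed at (Int -> Bool) -> Int -> Bool
ordered ✗ (unused: r — weakening required)
linear ✗ (unused: r — weakening required)
affine ✓ (at most one use each (r, f, p))
relevant ✗ (unused: r — weakening required)
unrestricted ✓ (well-typed at (Int -> Bool) -> Int -> Bool; no restrictions here)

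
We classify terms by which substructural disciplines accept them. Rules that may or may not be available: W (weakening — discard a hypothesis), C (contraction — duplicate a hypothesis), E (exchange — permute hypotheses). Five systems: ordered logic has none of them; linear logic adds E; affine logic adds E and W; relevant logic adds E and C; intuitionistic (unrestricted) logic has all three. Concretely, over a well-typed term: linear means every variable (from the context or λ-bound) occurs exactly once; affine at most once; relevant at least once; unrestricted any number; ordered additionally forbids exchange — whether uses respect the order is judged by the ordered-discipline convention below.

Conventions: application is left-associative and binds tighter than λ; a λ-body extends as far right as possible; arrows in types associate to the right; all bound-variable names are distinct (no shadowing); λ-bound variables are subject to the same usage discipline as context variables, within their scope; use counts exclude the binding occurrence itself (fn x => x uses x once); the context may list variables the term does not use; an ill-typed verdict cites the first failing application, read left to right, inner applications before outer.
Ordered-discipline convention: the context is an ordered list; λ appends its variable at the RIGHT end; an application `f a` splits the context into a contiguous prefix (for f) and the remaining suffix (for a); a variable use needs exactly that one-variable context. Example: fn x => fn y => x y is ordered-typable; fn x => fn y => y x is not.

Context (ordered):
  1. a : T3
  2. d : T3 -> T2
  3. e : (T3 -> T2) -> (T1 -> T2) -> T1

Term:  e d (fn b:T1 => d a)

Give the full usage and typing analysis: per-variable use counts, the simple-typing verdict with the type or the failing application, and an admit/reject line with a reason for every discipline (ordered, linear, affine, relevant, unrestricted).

use counts: a: 1×; d: 2×; e: 1×; b [bound]: 0×
left-to-right use order: e, d, d, a
typing: the term checks, with type T1
ordered ✗ (d ×2 used more than once (contraction); b never used (weakening))
linear ✗ (d ×2 used more than once (contraction); b never used (weakening))
affine ✗ (d ×2 used more than once (contraction))
relevant ✗ (b never used (weakening))
unrestricted ✓ (type-checks (T1) and nothing is barred)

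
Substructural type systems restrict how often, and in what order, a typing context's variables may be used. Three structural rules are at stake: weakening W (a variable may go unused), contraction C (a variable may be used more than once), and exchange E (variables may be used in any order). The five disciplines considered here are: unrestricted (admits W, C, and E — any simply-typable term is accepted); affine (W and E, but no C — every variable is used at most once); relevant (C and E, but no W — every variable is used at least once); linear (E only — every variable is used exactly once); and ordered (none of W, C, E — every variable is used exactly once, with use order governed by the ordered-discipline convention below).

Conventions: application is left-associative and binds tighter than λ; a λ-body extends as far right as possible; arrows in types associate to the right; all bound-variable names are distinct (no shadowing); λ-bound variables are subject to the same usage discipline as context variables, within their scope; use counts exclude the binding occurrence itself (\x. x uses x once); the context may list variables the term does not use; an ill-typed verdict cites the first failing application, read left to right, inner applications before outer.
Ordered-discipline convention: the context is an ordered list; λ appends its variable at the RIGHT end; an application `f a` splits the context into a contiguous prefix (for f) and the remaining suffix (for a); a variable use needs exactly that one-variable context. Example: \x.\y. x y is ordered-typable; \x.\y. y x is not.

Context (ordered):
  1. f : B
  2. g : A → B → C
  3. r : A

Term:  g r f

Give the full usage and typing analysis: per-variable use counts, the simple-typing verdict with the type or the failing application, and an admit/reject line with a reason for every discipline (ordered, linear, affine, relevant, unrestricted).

counts: f ×1; g ×1; r ×1
left-to-right use order: g, r, f
typing: well-typed — term : C
ordered: ✗ — use order g, r, f needs exchange
linear: ✓ — exactly-once usage across f, g, r
affine: ✓ — at most one use each (f, g, r)
relevant: ✓ — none of f, g, r goes unused
unrestricted: ✓ — well-typed at C; no restrictions here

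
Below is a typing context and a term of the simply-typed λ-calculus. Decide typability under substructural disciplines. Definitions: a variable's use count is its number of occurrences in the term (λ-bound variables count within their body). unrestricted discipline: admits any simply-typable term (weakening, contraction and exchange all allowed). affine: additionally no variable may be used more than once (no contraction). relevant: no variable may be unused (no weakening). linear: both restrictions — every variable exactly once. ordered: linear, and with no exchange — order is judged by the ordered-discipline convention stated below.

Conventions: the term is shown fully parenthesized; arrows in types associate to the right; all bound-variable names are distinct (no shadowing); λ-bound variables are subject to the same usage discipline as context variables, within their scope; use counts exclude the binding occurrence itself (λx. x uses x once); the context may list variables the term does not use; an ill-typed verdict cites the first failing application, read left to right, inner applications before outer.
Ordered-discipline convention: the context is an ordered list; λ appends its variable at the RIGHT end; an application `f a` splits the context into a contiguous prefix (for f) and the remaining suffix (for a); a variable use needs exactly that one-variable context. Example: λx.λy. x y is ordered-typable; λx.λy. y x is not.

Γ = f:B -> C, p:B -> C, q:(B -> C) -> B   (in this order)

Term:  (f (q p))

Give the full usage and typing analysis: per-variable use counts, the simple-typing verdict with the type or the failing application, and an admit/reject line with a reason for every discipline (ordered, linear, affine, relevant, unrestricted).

variable uses: f: 1, p: 1, q: 1
uses in reading order: f, q, p
typing: the term checks, with type C
ordered ✗ (no contiguous prefix/suffix split fits f, q, p)
linear ✓ (single use per variable (f, p, q))
affine ✓ (at most one use each (f, p, q))
relevant ✓ (every one of f, p, q appears)
unrestricted ✓ (typability at C is all that's needed)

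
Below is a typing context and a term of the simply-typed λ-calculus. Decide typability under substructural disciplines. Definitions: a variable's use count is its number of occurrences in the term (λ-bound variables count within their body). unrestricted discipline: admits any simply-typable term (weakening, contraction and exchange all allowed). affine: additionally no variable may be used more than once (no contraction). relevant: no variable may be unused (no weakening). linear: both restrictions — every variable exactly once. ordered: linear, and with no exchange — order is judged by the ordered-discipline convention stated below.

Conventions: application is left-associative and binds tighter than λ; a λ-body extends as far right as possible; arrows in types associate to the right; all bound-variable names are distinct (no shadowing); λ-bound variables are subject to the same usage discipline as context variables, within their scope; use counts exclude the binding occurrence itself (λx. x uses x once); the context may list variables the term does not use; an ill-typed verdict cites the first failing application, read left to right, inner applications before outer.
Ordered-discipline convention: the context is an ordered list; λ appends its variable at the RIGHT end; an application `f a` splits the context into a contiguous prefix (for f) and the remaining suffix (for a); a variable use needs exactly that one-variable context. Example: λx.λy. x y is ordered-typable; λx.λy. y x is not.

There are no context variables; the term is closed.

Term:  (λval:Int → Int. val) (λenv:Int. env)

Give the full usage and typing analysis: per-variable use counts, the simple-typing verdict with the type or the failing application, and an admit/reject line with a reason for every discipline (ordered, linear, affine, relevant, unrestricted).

usage: val [bound]: 1; env [bound]: 1
left-to-right use order: val, env
typing: well-typed — term : Int → Int
ordered ✓ (val, env: once each, no exchange needed)
linear ✓ (each of val, env used exactly once)
affine ✓ (none of val, env used more than once)
relevant ✓ (at least one use each (val, env))
unrestricted ✓ (type-checks (Int → Int) and nothing is barred)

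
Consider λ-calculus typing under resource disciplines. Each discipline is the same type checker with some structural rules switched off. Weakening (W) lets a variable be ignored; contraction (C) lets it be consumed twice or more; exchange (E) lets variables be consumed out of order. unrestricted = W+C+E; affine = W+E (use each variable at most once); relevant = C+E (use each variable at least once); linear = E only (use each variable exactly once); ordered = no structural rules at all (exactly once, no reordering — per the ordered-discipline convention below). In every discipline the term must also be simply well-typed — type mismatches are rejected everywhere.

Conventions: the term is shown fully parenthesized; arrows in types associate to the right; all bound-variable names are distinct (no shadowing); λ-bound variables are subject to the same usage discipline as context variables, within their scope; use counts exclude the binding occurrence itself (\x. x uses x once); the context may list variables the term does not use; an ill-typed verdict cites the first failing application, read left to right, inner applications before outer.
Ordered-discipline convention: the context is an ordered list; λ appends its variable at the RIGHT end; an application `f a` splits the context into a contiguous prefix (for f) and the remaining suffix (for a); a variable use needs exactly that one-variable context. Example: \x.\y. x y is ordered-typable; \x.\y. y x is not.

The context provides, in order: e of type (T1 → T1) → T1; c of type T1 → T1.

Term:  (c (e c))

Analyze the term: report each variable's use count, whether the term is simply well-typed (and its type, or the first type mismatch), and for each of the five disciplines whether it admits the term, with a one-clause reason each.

counts: e: 1×; c: 2×
left-to-right use order: c, e, c
typing: well-typed — term : T1
ordered: ✗ — c ×2 used more than once (contraction)
linear: ✗ — c ×2 used more than once (contraction)
affine: ✗ — c ×2 used more than once (contraction)
relevant: ✓ — e, c: all used, weakening unneeded
unrestricted: ✓ — type-checks (T1) and nothing is barred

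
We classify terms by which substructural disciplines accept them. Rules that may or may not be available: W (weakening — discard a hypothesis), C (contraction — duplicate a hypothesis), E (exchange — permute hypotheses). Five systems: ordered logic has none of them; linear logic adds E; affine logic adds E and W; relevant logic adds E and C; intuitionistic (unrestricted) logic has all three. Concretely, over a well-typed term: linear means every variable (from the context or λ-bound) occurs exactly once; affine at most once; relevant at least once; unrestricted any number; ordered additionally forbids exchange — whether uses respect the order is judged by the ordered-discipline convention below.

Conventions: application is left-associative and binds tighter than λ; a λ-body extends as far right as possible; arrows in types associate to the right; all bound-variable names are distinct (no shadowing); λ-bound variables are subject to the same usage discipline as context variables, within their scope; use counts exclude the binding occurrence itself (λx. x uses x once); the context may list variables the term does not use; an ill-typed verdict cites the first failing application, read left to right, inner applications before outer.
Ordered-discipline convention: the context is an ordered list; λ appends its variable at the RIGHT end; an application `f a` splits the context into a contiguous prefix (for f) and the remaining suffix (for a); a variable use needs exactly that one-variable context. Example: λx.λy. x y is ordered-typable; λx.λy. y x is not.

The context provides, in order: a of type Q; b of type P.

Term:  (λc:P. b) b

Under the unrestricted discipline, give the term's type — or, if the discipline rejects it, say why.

term : P
usage: a ×0, b ×2, c [bound] ×0
left-to-right use order: b, b
typing: ✓ — P
all disciplines: ordered ✗, linear ✗, affine ✗, relevant ✗, unrestricted ✓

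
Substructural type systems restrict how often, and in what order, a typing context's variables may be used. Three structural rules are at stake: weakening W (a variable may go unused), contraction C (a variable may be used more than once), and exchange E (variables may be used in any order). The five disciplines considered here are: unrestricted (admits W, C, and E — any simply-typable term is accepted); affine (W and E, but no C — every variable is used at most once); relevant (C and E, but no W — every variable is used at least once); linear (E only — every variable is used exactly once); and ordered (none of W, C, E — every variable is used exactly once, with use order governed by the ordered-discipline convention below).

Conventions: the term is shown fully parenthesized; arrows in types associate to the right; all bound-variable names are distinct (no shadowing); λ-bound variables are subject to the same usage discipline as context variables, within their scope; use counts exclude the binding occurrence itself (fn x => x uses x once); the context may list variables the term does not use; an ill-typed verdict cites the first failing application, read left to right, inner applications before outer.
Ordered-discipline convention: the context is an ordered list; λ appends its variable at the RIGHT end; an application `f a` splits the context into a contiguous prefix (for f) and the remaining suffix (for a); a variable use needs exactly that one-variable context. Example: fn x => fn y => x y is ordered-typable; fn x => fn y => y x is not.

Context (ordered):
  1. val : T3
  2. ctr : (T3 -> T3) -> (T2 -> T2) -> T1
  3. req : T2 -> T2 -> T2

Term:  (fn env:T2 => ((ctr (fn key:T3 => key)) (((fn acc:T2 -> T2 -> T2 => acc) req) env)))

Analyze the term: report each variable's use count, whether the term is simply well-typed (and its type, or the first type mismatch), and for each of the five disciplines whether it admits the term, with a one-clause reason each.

usage: val ×0; ctr ×1; req ×1; env (λ-bound) ×1; key (λ-bound) ×1; acc (λ-bound) ×1
use order (left to right): ctr, key, acc, req, env
typing: ✓ — T2 -> T1
ordered ✗ (unused: val — weakening required)
linear ✗ (unused: val — weakening required)
affine ✓ (no duplicate uses among val, ctr, req, env, key, acc)
relevant ✗ (unused: val — weakening required)
unrestricted ✓ (simply typable at T2 -> T1; W, C, E all held)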